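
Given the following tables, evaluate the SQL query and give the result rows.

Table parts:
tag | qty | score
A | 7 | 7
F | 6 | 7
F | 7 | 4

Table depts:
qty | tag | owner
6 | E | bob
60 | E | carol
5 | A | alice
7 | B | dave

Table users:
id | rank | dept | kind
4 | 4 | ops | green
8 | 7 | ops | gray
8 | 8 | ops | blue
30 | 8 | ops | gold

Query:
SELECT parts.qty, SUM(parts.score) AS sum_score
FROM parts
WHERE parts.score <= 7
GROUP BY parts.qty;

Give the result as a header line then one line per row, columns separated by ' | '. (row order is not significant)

== RESULT ==
parts.qty | sum_score
7 | 11
6 | 7

Derivation:
After WHERE (3 rows):
parts.tag | parts.qty | parts.score
A | 7 | 7
F | 6 | 7
F | 7 | 4
After GROUP BY (2 rows):
parts.qty | sum_score
7 | 11
6 | 7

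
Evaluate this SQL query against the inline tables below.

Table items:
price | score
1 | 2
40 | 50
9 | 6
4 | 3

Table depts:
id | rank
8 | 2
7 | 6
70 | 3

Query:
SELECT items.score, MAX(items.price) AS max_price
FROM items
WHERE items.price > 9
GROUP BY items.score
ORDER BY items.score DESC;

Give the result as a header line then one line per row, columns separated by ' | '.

== RESULT ==
items.score | max_price
50 | 40

Derivation:
After WHERE (1 rows):
items.price | items.score
40 | 50
After GROUP BY (1 rows):
items.score | max_price
50 | 40
After ORDER BY (1 rows):
items.score | max_price
50 | 40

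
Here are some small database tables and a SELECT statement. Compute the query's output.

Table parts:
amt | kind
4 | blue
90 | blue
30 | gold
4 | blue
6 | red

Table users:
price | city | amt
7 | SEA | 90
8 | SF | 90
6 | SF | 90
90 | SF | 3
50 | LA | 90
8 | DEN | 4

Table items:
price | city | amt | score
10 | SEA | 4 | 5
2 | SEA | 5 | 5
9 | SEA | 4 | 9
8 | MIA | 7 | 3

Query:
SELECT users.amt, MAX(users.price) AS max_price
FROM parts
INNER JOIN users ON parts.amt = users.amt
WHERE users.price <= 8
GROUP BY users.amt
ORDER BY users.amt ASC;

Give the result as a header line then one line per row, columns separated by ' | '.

After JOIN users (6 rows):
parts.amt | parts.kind | users.price | users.city | users.amt
4 | blue | 8 | DEN | 4
90 | blue | 7 | SEA | 90
90 | blue | 8 | SF | 90
90 | blue | 6 | SF | 90
90 | blue | 50 | LA | 90
4 | blue | 8 | DEN | 4
After WHERE (5 rows):
parts.amt | parts.kind | users.price | users.city | users.amt
4 | blue | 8 | DEN | 4
90 | blue | 7 | SEA | 90
90 | blue | 8 | SF | 90
90 | blue | 6 | SF | 90
4 | blue | 8 | DEN | 4
After GROUP BY (2 rows):
users.amt | max_price
4 | 8
90 | 8
After ORDER BY (2 rows):
users.amt | max_price
4 | 8
90 | 8

== RESULT ==
users.amt | max_price
4 | 8
90 | 8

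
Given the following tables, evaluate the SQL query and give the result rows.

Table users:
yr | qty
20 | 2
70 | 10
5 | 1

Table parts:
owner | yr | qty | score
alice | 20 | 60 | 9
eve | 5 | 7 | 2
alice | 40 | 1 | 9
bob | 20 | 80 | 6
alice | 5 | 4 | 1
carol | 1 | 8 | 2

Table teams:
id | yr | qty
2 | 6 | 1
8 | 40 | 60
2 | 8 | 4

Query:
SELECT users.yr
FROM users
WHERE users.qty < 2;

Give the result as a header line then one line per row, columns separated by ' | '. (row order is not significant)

== RESULT ==
users.yr
5

Derivation:
After WHERE (1 rows):
users.yr | users.qty
5 | 1
After SELECT (1 rows):
users.yr
5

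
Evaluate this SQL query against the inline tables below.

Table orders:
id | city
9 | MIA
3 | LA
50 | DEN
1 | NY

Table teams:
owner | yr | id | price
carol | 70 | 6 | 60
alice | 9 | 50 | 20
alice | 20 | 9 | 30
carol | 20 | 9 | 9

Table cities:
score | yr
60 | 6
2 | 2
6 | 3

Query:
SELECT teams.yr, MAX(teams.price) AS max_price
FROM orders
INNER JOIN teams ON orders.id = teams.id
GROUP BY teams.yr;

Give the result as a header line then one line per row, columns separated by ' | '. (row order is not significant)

== RESULT ==
teams.yr | max_price
20 | 30
9 | 20

Derivation:
After JOIN teams (3 rows):
orders.id | orders.city | teams.owner | teams.yr | teams.id | teams.price
9 | MIA | alice | 20 | 9 | 30
9 | MIA | carol | 20 | 9 | 9
50 | DEN | alice | 9 | 50 | 20
After GROUP BY (2 rows):
teams.yr | max_price
20 | 30
9 | 20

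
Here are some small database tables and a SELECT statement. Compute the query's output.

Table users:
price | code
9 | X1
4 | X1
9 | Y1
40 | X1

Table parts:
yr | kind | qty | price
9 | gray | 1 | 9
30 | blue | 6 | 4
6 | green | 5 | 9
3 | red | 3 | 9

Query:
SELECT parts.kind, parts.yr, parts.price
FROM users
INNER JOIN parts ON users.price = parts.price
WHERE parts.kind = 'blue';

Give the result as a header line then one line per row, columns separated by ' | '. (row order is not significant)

After JOIN parts (7 rows):
users.price | users.code | parts.yr | parts.kind | parts.qty | parts.price
9 | X1 | 9 | gray | 1 | 9
9 | X1 | 6 | green | 5 | 9
9 | X1 | 3 | red | 3 | 9
4 | X1 | 30 | blue | 6 | 4
9 | Y1 | 9 | gray | 1 | 9
9 | Y1 | 6 | green | 5 | 9
9 | Y1 | 3 | red | 3 | 9
After WHERE (1 rows):
users.price | users.code | parts.yr | parts.kind | parts.qty | parts.price
4 | X1 | 30 | blue | 6 | 4
After SELECT (1 rows):
parts.kind | parts.yr | parts.price
blue | 30 | 4

== RESULT ==
parts.kind | parts.yr | parts.price
blue | 30 | 4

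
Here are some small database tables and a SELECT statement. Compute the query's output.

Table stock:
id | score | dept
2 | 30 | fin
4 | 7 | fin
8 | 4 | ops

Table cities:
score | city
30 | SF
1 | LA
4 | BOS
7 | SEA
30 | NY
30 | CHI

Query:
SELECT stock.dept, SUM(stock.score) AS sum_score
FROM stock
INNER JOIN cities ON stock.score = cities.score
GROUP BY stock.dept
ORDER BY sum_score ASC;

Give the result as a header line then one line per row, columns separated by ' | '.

After JOIN cities (5 rows):
stock.id | stock.score | stock.dept | cities.score | cities.city
2 | 30 | fin | 30 | SF
2 | 30 | fin | 30 | NY
2 | 30 | fin | 30 | CHI
4 | 7 | fin | 7 | SEA
8 | 4 | ops | 4 | BOS
After GROUP BY (2 rows):
stock.dept | sum_score
fin | 97
ops | 4
After ORDER BY (2 rows):
stock.dept | sum_score
ops | 4
fin | 97

== RESULT ==
stock.dept | sum_score
ops | 4
fin | 97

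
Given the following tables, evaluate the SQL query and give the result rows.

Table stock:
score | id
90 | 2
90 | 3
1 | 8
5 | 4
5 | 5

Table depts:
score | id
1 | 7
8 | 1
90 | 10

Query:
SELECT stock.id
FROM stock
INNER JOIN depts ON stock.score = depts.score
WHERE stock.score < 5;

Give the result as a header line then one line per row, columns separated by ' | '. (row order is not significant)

After JOIN depts (3 rows):
stock.score | stock.id | depts.score | depts.id
90 | 2 | 90 | 10
90 | 3 | 90 | 10
1 | 8 | 1 | 7
After WHERE (1 rows):
stock.score | stock.id | depts.score | depts.id
1 | 8 | 1 | 7
After SELECT (1 rows):
stock.id
8

== RESULT ==
stock.id
8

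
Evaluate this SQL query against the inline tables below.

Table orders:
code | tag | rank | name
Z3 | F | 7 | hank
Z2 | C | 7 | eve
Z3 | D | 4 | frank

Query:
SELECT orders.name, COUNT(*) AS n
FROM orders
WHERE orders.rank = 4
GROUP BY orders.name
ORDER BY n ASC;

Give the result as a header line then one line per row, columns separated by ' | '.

After WHERE (1 rows):
orders.code | orders.tag | orders.rank | orders.name
Z3 | D | 4 | frank
After GROUP BY (1 rows):
orders.name | n
frank | 1
After ORDER BY (1 rows):
orders.name | n
frank | 1

== RESULT ==
orders.name | n
frank | 1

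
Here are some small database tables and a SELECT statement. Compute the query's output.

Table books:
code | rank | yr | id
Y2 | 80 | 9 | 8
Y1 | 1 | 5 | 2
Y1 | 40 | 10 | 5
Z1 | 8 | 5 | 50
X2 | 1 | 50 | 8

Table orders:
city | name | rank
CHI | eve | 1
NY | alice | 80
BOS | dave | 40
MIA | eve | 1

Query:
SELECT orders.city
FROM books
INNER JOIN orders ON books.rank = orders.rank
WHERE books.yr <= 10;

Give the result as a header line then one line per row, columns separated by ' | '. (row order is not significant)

After JOIN orders (6 rows):
books.code | books.rank | books.yr | books.id | orders.city | orders.name | orders.rank
Y2 | 80 | 9 | 8 | NY | alice | 80
Y1 | 1 | 5 | 2 | CHI | eve | 1
Y1 | 1 | 5 | 2 | MIA | eve | 1
Y1 | 40 | 10 | 5 | BOS | dave | 40
X2 | 1 | 50 | 8 | CHI | eve | 1
X2 | 1 | 50 | 8 | MIA | eve | 1
After WHERE (4 rows):
books.code | books.rank | books.yr | books.id | orders.city | orders.name | orders.rank
Y2 | 80 | 9 | 8 | NY | alice | 80
Y1 | 1 | 5 | 2 | CHI | eve | 1
Y1 | 1 | 5 | 2 | MIA | eve | 1
Y1 | 40 | 10 | 5 | BOS | dave | 40
After SELECT (4 rows):
orders.city
NY
CHI
MIA
BOS

== RESULT ==
orders.city
NY
CHI
MIA
BOS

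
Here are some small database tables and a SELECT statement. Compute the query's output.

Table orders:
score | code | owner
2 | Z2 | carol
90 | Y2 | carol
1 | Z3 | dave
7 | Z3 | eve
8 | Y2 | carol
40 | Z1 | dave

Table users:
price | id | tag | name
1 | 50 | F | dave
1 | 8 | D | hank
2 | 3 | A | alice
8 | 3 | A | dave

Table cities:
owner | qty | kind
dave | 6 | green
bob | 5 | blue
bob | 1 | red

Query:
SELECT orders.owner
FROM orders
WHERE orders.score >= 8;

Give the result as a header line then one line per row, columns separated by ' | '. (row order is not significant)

After WHERE (3 rows):
orders.score | orders.code | orders.owner
90 | Y2 | carol
8 | Y2 | carol
40 | Z1 | dave
After SELECT (3 rows):
orders.owner
carol
carol
dave

== RESULT ==
orders.owner
carol
carol
dave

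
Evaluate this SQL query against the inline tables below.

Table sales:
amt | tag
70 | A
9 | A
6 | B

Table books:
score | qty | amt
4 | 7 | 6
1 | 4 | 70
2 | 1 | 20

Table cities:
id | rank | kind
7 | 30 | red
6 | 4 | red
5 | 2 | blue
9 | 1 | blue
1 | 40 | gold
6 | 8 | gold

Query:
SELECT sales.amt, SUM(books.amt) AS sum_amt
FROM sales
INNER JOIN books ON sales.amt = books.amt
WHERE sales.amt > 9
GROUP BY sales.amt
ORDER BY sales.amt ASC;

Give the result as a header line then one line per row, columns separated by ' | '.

== RESULT ==
sales.amt | sum_amt
70 | 70

Derivation:
After JOIN books (2 rows):
sales.amt | sales.tag | books.score | books.qty | books.amt
70 | A | 1 | 4 | 70
6 | B | 4 | 7 | 6
After WHERE (1 rows):
sales.amt | sales.tag | books.score | books.qty | books.amt
70 | A | 1 | 4 | 70
After GROUP BY (1 rows):
sales.amt | sum_amt
70 | 70
After ORDER BY (1 rows):
sales.amt | sum_amt
70 | 70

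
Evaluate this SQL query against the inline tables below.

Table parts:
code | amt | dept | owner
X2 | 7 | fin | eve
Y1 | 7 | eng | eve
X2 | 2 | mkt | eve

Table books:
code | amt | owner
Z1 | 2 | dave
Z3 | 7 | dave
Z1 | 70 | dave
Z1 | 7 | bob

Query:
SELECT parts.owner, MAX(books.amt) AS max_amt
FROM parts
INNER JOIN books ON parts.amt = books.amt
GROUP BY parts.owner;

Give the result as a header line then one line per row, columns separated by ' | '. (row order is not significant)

== RESULT ==
parts.owner | max_amt
eve | 7

Derivation:
After JOIN books (5 rows):
parts.code | parts.amt | parts.dept | parts.owner | books.code | books.amt | books.owner
X2 | 7 | fin | eve | Z3 | 7 | dave
X2 | 7 | fin | eve | Z1 | 7 | bob
Y1 | 7 | eng | eve | Z3 | 7 | dave
Y1 | 7 | eng | eve | Z1 | 7 | bob
X2 | 2 | mkt | eve | Z1 | 2 | dave
After GROUP BY (1 rows):
parts.owner | max_amt
eve | 7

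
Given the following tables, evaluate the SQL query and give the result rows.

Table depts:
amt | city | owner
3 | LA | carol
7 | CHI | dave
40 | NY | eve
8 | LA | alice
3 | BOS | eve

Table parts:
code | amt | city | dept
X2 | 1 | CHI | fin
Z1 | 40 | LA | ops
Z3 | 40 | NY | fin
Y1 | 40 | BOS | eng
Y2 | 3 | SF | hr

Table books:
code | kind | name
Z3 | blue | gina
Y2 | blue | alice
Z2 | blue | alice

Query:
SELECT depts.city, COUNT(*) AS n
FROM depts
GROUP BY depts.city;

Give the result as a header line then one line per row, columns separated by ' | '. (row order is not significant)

After GROUP BY (4 rows):
depts.city | n
LA | 2
CHI | 1
NY | 1
BOS | 1

== RESULT ==
depts.city | n
LA | 2
CHI | 1
NY | 1
BOS | 1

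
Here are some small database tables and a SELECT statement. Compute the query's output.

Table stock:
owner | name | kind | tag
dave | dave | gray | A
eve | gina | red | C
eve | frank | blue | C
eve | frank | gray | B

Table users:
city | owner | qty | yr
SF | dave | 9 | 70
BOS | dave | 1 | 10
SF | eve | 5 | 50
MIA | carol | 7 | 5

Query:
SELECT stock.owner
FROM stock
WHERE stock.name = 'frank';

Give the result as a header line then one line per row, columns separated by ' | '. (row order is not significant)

== RESULT ==
stock.owner
eve
eve

Derivation:
After WHERE (2 rows):
stock.owner | stock.name | stock.kind | stock.tag
eve | frank | blue | C
eve | frank | gray | B
After SELECT (2 rows):
stock.owner
eve
eve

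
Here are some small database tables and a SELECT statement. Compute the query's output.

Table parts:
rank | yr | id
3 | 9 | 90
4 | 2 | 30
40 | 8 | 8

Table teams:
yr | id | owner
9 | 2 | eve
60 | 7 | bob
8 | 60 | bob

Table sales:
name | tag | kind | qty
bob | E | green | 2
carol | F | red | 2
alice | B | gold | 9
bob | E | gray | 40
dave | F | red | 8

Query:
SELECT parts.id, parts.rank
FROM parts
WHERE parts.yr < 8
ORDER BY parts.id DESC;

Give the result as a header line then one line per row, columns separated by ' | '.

== RESULT ==
parts.id | parts.rank
30 | 4

Derivation:
After WHERE (1 rows):
parts.rank | parts.yr | parts.id
4 | 2 | 30
After SELECT (1 rows):
parts.id | parts.rank
30 | 4
After ORDER BY (1 rows):
parts.id | parts.rank
30 | 4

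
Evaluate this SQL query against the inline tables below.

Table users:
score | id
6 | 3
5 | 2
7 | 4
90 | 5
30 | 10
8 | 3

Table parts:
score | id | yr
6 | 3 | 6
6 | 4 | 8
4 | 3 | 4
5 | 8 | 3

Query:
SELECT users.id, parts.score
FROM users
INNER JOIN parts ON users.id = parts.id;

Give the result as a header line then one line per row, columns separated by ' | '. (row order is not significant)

== RESULT ==
users.id | parts.score
3 | 6
3 | 4
4 | 6
3 | 6
3 | 4

Derivation:
After JOIN parts (5 rows):
users.score | users.id | parts.score | parts.id | parts.yr
6 | 3 | 6 | 3 | 6
6 | 3 | 4 | 3 | 4
7 | 4 | 6 | 4 | 8
8 | 3 | 6 | 3 | 6
8 | 3 | 4 | 3 | 4
After SELECT (5 rows):
users.id | parts.score
3 | 6
3 | 4
4 | 6
3 | 6
3 | 4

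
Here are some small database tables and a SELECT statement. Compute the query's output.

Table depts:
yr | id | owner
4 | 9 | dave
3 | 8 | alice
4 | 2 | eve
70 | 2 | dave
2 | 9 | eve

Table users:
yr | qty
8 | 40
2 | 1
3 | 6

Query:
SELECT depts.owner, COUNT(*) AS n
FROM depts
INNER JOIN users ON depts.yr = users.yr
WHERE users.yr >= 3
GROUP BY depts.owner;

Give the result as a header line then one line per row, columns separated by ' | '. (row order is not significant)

== RESULT ==
depts.owner | n
alice | 1

Derivation:
After JOIN users (2 rows):
depts.yr | depts.id | depts.owner | users.yr | users.qty
3 | 8 | alice | 3 | 6
2 | 9 | eve | 2 | 1
After WHERE (1 rows):
depts.yr | depts.id | depts.owner | users.yr | users.qty
3 | 8 | alice | 3 | 6
After GROUP BY (1 rows):
depts.owner | n
alice | 1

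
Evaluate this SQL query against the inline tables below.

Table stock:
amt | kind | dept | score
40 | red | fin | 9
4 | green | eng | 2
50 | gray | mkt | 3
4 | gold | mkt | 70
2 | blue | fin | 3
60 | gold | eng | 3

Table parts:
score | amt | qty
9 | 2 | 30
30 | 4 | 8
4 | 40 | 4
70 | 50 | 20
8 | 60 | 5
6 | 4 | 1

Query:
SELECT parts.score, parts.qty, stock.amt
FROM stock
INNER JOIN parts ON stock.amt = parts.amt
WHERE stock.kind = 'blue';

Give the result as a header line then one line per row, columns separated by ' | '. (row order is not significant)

== RESULT ==
parts.score | parts.qty | stock.amt
9 | 30 | 2

Derivation:
After JOIN parts (8 rows):
stock.amt | stock.kind | stock.dept | stock.score | parts.score | parts.amt | parts.qty
40 | red | fin | 9 | 4 | 40 | 4
4 | green | eng | 2 | 30 | 4 | 8
4 | green | eng | 2 | 6 | 4 | 1
50 | gray | mkt | 3 | 70 | 50 | 20
4 | gold | mkt | 70 | 30 | 4 | 8
4 | gold | mkt | 70 | 6 | 4 | 1
2 | blue | fin | 3 | 9 | 2 | 30
60 | gold | eng | 3 | 8 | 60 | 5
After WHERE (1 rows):
stock.amt | stock.kind | stock.dept | stock.score | parts.score | parts.amt | parts.qty
2 | blue | fin | 3 | 9 | 2 | 30
After SELECT (1 rows):
parts.score | parts.qty | stock.amt
9 | 30 | 2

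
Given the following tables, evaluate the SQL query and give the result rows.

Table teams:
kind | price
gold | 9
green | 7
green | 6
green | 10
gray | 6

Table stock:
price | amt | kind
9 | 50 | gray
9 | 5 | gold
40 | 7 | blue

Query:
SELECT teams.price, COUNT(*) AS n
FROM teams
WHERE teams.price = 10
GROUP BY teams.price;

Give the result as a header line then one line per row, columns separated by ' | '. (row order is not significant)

== RESULT ==
teams.price | n
10 | 1

Derivation:
After WHERE (1 rows):
teams.kind | teams.price
green | 10
After GROUP BY (1 rows):
teams.price | n
10 | 1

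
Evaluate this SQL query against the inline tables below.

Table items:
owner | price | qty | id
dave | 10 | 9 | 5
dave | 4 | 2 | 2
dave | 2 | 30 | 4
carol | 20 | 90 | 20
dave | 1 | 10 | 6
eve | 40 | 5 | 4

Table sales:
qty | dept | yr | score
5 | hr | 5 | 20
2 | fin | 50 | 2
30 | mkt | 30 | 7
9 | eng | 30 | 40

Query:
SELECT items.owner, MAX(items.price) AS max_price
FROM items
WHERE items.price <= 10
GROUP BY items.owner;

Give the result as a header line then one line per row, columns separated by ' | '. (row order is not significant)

== RESULT ==
items.owner | max_price
dave | 10

Derivation:
After WHERE (4 rows):
items.owner | items.price | items.qty | items.id
dave | 10 | 9 | 5
dave | 4 | 2 | 2
dave | 2 | 30 | 4
dave | 1 | 10 | 6
After GROUP BY (1 rows):
items.owner | max_price
dave | 10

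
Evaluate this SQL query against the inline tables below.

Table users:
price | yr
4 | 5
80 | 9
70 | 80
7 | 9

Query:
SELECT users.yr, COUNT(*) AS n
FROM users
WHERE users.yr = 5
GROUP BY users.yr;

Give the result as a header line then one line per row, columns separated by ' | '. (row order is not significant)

== RESULT ==
users.yr | n
5 | 1

Derivation:
After WHERE (1 rows):
users.price | users.yr
4 | 5
After GROUP BY (1 rows):
users.yr | n
5 | 1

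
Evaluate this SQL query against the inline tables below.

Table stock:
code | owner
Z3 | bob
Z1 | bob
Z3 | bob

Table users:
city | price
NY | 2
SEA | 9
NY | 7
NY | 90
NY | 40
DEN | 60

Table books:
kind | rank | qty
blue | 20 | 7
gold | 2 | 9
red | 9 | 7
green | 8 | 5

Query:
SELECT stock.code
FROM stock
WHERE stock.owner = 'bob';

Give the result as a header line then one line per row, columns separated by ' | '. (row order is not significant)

== RESULT ==
stock.code
Z3
Z1
Z3

Derivation:
After WHERE (3 rows):
stock.code | stock.owner
Z3 | bob
Z1 | bob
Z3 | bob
After SELECT (3 rows):
stock.code
Z3
Z1
Z3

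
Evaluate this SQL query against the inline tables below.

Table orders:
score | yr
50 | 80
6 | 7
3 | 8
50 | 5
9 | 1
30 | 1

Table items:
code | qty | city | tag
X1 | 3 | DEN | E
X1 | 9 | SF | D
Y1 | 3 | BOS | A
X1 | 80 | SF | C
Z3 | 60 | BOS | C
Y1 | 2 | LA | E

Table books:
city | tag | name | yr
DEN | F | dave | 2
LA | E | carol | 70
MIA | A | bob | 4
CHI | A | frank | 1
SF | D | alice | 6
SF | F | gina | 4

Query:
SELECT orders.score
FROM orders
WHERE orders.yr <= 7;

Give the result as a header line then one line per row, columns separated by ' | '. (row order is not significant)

== RESULT ==
orders.score
6
50
9
30

Derivation:
After WHERE (4 rows):
orders.score | orders.yr
6 | 7
50 | 5
9 | 1
30 | 1
After SELECT (4 rows):
orders.score
6
50
9
30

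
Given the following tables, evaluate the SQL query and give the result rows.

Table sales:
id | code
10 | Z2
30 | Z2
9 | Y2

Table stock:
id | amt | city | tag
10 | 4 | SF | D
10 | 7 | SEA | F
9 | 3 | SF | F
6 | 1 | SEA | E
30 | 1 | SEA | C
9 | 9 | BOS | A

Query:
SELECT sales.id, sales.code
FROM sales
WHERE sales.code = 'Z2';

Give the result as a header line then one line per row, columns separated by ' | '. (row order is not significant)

After WHERE (2 rows):
sales.id | sales.code
10 | Z2
30 | Z2
After SELECT (2 rows):
sales.id | sales.code
10 | Z2
30 | Z2

== RESULT ==
sales.id | sales.code
10 | Z2
30 | Z2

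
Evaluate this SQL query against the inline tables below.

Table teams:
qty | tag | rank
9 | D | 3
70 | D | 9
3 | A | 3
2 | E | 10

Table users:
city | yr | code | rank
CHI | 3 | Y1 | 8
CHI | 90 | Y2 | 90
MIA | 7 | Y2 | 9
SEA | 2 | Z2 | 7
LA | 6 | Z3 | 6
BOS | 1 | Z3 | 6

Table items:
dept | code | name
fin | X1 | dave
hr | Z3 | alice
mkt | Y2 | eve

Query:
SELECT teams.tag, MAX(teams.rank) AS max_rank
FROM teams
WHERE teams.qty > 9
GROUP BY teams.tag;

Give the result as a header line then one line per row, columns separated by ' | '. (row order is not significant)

== RESULT ==
teams.tag | max_rank
D | 9

Derivation:
After WHERE (1 rows):
teams.qty | teams.tag | teams.rank
70 | D | 9
After GROUP BY (1 rows):
teams.tag | max_rank
D | 9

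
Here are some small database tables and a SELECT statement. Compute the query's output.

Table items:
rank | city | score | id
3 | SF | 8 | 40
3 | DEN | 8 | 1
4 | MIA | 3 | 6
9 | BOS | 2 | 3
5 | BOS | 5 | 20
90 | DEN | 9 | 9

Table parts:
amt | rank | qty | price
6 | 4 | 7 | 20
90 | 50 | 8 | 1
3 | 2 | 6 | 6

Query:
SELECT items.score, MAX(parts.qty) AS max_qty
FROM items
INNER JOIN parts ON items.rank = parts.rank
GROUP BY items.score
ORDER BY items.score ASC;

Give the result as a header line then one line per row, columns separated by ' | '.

After JOIN parts (1 rows):
items.rank | items.city | items.score | items.id | parts.amt | parts.rank | parts.qty | parts.price
4 | MIA | 3 | 6 | 6 | 4 | 7 | 20
After GROUP BY (1 rows):
items.score | max_qty
3 | 7
After ORDER BY (1 rows):
items.score | max_qty
3 | 7

== RESULT ==
items.score | max_qty
3 | 7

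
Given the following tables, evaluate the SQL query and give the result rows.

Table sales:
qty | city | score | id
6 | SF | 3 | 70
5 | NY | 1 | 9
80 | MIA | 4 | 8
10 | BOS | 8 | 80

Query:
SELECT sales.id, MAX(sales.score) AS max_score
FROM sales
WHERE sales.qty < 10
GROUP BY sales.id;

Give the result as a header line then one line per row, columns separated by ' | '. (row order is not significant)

After WHERE (2 rows):
sales.qty | sales.city | sales.score | sales.id
6 | SF | 3 | 70
5 | NY | 1 | 9
After GROUP BY (2 rows):
sales.id | max_score
70 | 3
9 | 1

== RESULT ==
sales.id | max_score
70 | 3
9 | 1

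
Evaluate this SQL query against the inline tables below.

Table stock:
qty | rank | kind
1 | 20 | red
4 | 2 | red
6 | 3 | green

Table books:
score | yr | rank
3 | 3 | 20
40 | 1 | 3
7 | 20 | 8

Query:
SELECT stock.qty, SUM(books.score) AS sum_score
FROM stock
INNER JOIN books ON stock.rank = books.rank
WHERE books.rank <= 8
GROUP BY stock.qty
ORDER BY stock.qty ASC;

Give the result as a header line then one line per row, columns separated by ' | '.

After JOIN books (2 rows):
stock.qty | stock.rank | stock.kind | books.score | books.yr | books.rank
1 | 20 | red | 3 | 3 | 20
6 | 3 | green | 40 | 1 | 3
After WHERE (1 rows):
stock.qty | stock.rank | stock.kind | books.score | books.yr | books.rank
6 | 3 | green | 40 | 1 | 3
After GROUP BY (1 rows):
stock.qty | sum_score
6 | 40
After ORDER BY (1 rows):
stock.qty | sum_score
6 | 40

== RESULT ==
stock.qty | sum_score
6 | 40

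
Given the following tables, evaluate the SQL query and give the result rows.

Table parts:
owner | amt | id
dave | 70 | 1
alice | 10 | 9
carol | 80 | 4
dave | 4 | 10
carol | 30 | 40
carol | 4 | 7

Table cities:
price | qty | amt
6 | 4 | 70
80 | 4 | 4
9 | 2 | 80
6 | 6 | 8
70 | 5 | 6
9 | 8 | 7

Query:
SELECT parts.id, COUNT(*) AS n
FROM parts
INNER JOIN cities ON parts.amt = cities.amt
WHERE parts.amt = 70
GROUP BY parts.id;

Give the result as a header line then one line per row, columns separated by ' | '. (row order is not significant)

After JOIN cities (4 rows):
parts.owner | parts.amt | parts.id | cities.price | cities.qty | cities.amt
dave | 70 | 1 | 6 | 4 | 70
carol | 80 | 4 | 9 | 2 | 80
dave | 4 | 10 | 80 | 4 | 4
carol | 4 | 7 | 80 | 4 | 4
After WHERE (1 rows):
parts.owner | parts.amt | parts.id | cities.price | cities.qty | cities.amt
dave | 70 | 1 | 6 | 4 | 70
After GROUP BY (1 rows):
parts.id | n
1 | 1

== RESULT ==
parts.id | n
1 | 1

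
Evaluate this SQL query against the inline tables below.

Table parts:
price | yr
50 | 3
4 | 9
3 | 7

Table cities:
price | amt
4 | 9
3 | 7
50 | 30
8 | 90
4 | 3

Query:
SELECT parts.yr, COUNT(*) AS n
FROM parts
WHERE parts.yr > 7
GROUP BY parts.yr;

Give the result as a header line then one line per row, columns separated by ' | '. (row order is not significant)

== RESULT ==
parts.yr | n
9 | 1

Derivation:
After WHERE (1 rows):
parts.price | parts.yr
4 | 9
After GROUP BY (1 rows):
parts.yr | n
9 | 1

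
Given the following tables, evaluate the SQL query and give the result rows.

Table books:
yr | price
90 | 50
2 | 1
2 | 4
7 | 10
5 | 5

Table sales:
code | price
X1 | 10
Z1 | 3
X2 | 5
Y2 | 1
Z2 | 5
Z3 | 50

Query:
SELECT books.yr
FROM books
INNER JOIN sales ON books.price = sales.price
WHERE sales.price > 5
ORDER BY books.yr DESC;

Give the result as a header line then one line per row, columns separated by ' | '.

After JOIN sales (5 rows):
books.yr | books.price | sales.code | sales.price
90 | 50 | Z3 | 50
2 | 1 | Y2 | 1
7 | 10 | X1 | 10
5 | 5 | X2 | 5
5 | 5 | Z2 | 5
After WHERE (2 rows):
books.yr | books.price | sales.code | sales.price
90 | 50 | Z3 | 50
7 | 10 | X1 | 10
After SELECT (2 rows):
books.yr
90
7
After ORDER BY (2 rows):
books.yr
90
7

== RESULT ==
books.yr
90
7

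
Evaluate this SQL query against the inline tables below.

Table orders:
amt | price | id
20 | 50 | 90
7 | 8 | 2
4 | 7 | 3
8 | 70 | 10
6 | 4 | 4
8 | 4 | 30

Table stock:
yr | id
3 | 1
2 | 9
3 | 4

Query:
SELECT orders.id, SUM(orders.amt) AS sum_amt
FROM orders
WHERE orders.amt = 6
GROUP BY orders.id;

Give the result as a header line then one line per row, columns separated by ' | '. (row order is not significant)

After WHERE (1 rows):
orders.amt | orders.price | orders.id
6 | 4 | 4
After GROUP BY (1 rows):
orders.id | sum_amt
4 | 6

== RESULT ==
orders.id | sum_amt
4 | 6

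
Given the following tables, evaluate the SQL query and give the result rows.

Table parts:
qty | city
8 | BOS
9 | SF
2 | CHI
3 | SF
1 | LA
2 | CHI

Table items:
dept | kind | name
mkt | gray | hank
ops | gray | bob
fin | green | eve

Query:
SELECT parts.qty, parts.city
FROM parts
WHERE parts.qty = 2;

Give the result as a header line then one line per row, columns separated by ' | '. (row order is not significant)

== RESULT ==
parts.qty | parts.city
2 | CHI
2 | CHI

Derivation:
After WHERE (2 rows):
parts.qty | parts.city
2 | CHI
2 | CHI
After SELECT (2 rows):
parts.qty | parts.city
2 | CHI
2 | CHI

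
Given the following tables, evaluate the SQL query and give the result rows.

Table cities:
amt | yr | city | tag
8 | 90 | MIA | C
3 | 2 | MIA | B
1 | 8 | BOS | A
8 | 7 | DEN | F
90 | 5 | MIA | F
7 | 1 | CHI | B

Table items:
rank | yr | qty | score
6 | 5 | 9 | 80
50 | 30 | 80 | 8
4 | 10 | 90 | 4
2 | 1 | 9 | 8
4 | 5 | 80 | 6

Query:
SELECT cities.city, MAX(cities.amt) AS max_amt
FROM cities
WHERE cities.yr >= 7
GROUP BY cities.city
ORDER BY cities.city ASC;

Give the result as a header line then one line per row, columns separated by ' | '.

After WHERE (3 rows):
cities.amt | cities.yr | cities.city | cities.tag
8 | 90 | MIA | C
1 | 8 | BOS | A
8 | 7 | DEN | F
After GROUP BY (3 rows):
cities.city | max_amt
MIA | 8
BOS | 1
DEN | 8
After ORDER BY (3 rows):
cities.city | max_amt
BOS | 1
DEN | 8
MIA | 8

== RESULT ==
cities.city | max_amt
BOS | 1
DEN | 8
MIA | 8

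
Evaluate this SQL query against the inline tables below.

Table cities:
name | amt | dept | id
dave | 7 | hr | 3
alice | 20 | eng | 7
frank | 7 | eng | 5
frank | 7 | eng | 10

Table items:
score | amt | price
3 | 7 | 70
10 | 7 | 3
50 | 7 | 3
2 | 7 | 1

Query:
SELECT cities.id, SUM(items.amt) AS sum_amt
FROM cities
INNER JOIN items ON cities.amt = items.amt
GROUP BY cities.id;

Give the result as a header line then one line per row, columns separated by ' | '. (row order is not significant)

After JOIN items (12 rows):
cities.name | cities.amt | cities.dept | cities.id | items.score | items.amt | items.price
dave | 7 | hr | 3 | 3 | 7 | 70
dave | 7 | hr | 3 | 10 | 7 | 3
dave | 7 | hr | 3 | 50 | 7 | 3
dave | 7 | hr | 3 | 2 | 7 | 1
frank | 7 | eng | 5 | 3 | 7 | 70
frank | 7 | eng | 5 | 10 | 7 | 3
frank | 7 | eng | 5 | 50 | 7 | 3
frank | 7 | eng | 5 | 2 | 7 | 1
frank | 7 | eng | 10 | 3 | 7 | 70
frank | 7 | eng | 10 | 10 | 7 | 3
frank | 7 | eng | 10 | 50 | 7 | 3
frank | 7 | eng | 10 | 2 | 7 | 1
After GROUP BY (3 rows):
cities.id | sum_amt
3 | 28
5 | 28
10 | 28

== RESULT ==
cities.id | sum_amt
3 | 28
5 | 28
10 | 28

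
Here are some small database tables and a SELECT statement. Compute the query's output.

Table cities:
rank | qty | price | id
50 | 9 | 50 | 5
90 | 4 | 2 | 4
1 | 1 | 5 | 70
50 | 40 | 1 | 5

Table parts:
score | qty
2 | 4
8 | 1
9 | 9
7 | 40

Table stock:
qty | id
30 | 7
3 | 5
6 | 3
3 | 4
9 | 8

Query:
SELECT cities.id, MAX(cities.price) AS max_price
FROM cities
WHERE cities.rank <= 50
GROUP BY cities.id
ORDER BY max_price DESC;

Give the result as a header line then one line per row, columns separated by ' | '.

After WHERE (3 rows):
cities.rank | cities.qty | cities.price | cities.id
50 | 9 | 50 | 5
1 | 1 | 5 | 70
50 | 40 | 1 | 5
After GROUP BY (2 rows):
cities.id | max_price
5 | 50
70 | 5
After ORDER BY (2 rows):
cities.id | max_price
5 | 50
70 | 5

== RESULT ==
cities.id | max_price
5 | 50
70 | 5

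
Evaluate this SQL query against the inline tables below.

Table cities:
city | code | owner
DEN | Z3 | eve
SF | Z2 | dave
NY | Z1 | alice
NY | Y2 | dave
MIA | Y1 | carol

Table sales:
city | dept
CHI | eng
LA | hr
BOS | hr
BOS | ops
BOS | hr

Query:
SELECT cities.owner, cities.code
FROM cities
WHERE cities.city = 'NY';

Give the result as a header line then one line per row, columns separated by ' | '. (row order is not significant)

== RESULT ==
cities.owner | cities.code
alice | Z1
dave | Y2

Derivation:
After WHERE (2 rows):
cities.city | cities.code | cities.owner
NY | Z1 | alice
NY | Y2 | dave
After SELECT (2 rows):
cities.owner | cities.code
alice | Z1
dave | Y2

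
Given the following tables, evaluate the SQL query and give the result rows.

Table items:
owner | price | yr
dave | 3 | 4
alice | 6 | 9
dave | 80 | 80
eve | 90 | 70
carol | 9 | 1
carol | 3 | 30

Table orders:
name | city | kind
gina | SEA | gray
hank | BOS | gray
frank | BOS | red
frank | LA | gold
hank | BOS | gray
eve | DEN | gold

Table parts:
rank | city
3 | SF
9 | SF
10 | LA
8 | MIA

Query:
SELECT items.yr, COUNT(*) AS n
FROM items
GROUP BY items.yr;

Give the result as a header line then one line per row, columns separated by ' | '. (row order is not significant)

After GROUP BY (6 rows):
items.yr | n
4 | 1
9 | 1
80 | 1
70 | 1
1 | 1
30 | 1

== RESULT ==
items.yr | n
4 | 1
9 | 1
80 | 1
70 | 1
1 | 1
30 | 1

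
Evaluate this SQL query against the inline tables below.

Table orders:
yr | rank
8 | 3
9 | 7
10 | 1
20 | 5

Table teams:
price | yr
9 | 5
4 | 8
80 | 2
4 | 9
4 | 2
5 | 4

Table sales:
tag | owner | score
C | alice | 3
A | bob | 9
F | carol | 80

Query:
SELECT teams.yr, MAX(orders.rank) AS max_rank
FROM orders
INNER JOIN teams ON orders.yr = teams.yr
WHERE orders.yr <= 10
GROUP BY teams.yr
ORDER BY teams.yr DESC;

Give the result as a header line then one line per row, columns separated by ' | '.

== RESULT ==
teams.yr | max_rank
9 | 7
8 | 3

Derivation:
After JOIN teams (2 rows):
orders.yr | orders.rank | teams.price | teams.yr
8 | 3 | 4 | 8
9 | 7 | 4 | 9
After WHERE (2 rows):
orders.yr | orders.rank | teams.price | teams.yr
8 | 3 | 4 | 8
9 | 7 | 4 | 9
After GROUP BY (2 rows):
teams.yr | max_rank
8 | 3
9 | 7
After ORDER BY (2 rows):
teams.yr | max_rank
9 | 7
8 | 3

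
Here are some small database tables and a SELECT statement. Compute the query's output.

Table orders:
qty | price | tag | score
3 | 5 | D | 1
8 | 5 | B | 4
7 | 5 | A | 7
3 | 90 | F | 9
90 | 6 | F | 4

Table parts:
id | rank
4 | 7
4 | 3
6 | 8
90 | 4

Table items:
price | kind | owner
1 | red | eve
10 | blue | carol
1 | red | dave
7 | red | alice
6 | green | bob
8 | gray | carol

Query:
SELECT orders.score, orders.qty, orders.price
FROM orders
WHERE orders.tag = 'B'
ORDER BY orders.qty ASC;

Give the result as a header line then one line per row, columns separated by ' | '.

After WHERE (1 rows):
orders.qty | orders.price | orders.tag | orders.score
8 | 5 | B | 4
After SELECT (1 rows):
orders.score | orders.qty | orders.price
4 | 8 | 5
After ORDER BY (1 rows):
orders.score | orders.qty | orders.price
4 | 8 | 5

== RESULT ==
orders.score | orders.qty | orders.price
4 | 8 | 5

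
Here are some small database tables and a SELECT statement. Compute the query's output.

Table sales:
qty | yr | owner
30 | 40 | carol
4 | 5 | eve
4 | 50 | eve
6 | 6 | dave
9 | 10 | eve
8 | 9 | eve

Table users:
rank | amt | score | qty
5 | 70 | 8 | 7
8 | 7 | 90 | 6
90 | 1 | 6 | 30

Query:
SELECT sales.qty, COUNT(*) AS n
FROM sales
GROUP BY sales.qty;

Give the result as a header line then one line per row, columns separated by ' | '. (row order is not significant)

== RESULT ==
sales.qty | n
30 | 1
4 | 2
6 | 1
9 | 1
8 | 1

Derivation:
After GROUP BY (5 rows):
sales.qty | n
30 | 1
4 | 2
6 | 1
9 | 1
8 | 1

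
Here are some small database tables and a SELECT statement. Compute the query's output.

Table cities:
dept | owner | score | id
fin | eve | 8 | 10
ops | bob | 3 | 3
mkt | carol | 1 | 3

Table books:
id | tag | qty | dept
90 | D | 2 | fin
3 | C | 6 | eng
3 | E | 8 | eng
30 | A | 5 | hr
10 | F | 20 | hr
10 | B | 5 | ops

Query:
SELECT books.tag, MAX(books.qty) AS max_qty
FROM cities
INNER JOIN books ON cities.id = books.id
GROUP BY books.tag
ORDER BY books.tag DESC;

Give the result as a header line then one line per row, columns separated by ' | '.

== RESULT ==
books.tag | max_qty
F | 20
E | 8
C | 6
B | 5

Derivation:
After JOIN books (6 rows):
cities.dept | cities.owner | cities.score | cities.id | books.id | books.tag | books.qty | books.dept
fin | eve | 8 | 10 | 10 | F | 20 | hr
fin | eve | 8 | 10 | 10 | B | 5 | ops
ops | bob | 3 | 3 | 3 | C | 6 | eng
ops | bob | 3 | 3 | 3 | E | 8 | eng
mkt | carol | 1 | 3 | 3 | C | 6 | eng
mkt | carol | 1 | 3 | 3 | E | 8 | eng
After GROUP BY (4 rows):
books.tag | max_qty
F | 20
B | 5
C | 6
E | 8
After ORDER BY (4 rows):
books.tag | max_qty
F | 20
E | 8
C | 6
B | 5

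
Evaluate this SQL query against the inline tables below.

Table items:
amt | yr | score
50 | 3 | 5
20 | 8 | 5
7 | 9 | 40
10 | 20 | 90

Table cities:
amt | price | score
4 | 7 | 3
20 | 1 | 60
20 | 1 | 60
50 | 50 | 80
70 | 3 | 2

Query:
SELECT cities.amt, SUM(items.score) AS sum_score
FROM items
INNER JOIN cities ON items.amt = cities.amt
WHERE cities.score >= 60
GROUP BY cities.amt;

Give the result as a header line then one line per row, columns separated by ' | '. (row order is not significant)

== RESULT ==
cities.amt | sum_score
50 | 5
20 | 10

Derivation:
After JOIN cities (3 rows):
items.amt | items.yr | items.score | cities.amt | cities.price | cities.score
50 | 3 | 5 | 50 | 50 | 80
20 | 8 | 5 | 20 | 1 | 60
20 | 8 | 5 | 20 | 1 | 60
After WHERE (3 rows):
items.amt | items.yr | items.score | cities.amt | cities.price | cities.score
50 | 3 | 5 | 50 | 50 | 80
20 | 8 | 5 | 20 | 1 | 60
20 | 8 | 5 | 20 | 1 | 60
After GROUP BY (2 rows):
cities.amt | sum_score
50 | 5
20 | 10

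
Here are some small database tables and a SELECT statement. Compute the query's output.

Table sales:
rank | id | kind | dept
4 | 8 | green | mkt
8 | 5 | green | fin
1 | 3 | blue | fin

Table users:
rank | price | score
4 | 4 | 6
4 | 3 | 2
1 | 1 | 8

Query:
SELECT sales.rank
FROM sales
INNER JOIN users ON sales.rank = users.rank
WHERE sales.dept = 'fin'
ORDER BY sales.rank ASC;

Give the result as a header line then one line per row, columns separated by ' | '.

== RESULT ==
sales.rank
1

Derivation:
After JOIN users (3 rows):
sales.rank | sales.id | sales.kind | sales.dept | users.rank | users.price | users.score
4 | 8 | green | mkt | 4 | 4 | 6
4 | 8 | green | mkt | 4 | 3 | 2
1 | 3 | blue | fin | 1 | 1 | 8
After WHERE (1 rows):
sales.rank | sales.id | sales.kind | sales.dept | users.rank | users.price | users.score
1 | 3 | blue | fin | 1 | 1 | 8
After SELECT (1 rows):
sales.rank
1
After ORDER BY (1 rows):
sales.rank
1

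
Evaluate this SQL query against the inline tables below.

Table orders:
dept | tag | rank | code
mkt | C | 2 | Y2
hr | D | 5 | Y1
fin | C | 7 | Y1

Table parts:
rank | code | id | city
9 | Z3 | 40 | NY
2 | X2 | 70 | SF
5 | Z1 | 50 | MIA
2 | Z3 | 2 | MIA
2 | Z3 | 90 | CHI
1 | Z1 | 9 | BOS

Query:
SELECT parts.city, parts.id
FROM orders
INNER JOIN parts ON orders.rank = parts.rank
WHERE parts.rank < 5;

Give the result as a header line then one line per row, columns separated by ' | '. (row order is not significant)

== RESULT ==
parts.city | parts.id
SF | 70
MIA | 2
CHI | 90

Derivation:
After JOIN parts (4 rows):
orders.dept | orders.tag | orders.rank | orders.code | parts.rank | parts.code | parts.id | parts.city
mkt | C | 2 | Y2 | 2 | X2 | 70 | SF
mkt | C | 2 | Y2 | 2 | Z3 | 2 | MIA
mkt | C | 2 | Y2 | 2 | Z3 | 90 | CHI
hr | D | 5 | Y1 | 5 | Z1 | 50 | MIA
After WHERE (3 rows):
orders.dept | orders.tag | orders.rank | orders.code | parts.rank | parts.code | parts.id | parts.city
mkt | C | 2 | Y2 | 2 | X2 | 70 | SF
mkt | C | 2 | Y2 | 2 | Z3 | 2 | MIA
mkt | C | 2 | Y2 | 2 | Z3 | 90 | CHI
After SELECT (3 rows):
parts.city | parts.id
SF | 70
MIA | 2
CHI | 90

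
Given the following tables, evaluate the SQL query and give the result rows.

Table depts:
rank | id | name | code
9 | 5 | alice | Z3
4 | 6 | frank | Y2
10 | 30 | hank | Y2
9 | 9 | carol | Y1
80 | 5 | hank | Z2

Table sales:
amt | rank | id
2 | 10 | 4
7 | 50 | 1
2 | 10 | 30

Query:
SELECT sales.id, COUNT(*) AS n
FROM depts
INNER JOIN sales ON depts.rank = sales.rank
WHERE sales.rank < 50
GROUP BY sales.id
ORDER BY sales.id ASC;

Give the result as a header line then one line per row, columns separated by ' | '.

== RESULT ==
sales.id | n
4 | 1
30 | 1

Derivation:
After JOIN sales (2 rows):
depts.rank | depts.id | depts.name | depts.code | sales.amt | sales.rank | sales.id
10 | 30 | hank | Y2 | 2 | 10 | 4
10 | 30 | hank | Y2 | 2 | 10 | 30
After WHERE (2 rows):
depts.rank | depts.id | depts.name | depts.code | sales.amt | sales.rank | sales.id
10 | 30 | hank | Y2 | 2 | 10 | 4
10 | 30 | hank | Y2 | 2 | 10 | 30
After GROUP BY (2 rows):
sales.id | n
4 | 1
30 | 1
After ORDER BY (2 rows):
sales.id | n
4 | 1
30 | 1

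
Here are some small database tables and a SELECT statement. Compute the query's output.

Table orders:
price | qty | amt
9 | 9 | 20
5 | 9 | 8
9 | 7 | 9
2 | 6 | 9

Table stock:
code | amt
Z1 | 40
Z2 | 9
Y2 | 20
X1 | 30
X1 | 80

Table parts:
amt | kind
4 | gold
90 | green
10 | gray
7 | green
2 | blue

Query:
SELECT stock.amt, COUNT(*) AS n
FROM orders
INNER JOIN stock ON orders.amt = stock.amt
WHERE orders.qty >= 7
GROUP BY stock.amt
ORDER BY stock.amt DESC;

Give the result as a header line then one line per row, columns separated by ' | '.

After JOIN stock (3 rows):
orders.price | orders.qty | orders.amt | stock.code | stock.amt
9 | 9 | 20 | Y2 | 20
9 | 7 | 9 | Z2 | 9
2 | 6 | 9 | Z2 | 9
After WHERE (2 rows):
orders.price | orders.qty | orders.amt | stock.code | stock.amt
9 | 9 | 20 | Y2 | 20
9 | 7 | 9 | Z2 | 9
After GROUP BY (2 rows):
stock.amt | n
20 | 1
9 | 1
After ORDER BY (2 rows):
stock.amt | n
20 | 1
9 | 1

== RESULT ==
stock.amt | n
20 | 1
9 | 1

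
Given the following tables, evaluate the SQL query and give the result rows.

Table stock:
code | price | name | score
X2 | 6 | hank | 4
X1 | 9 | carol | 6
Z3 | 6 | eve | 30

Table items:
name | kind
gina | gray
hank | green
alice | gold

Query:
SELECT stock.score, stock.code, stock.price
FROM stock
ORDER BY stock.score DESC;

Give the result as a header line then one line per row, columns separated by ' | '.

After SELECT (3 rows):
stock.score | stock.code | stock.price
4 | X2 | 6
6 | X1 | 9
30 | Z3 | 6
After ORDER BY (3 rows):
stock.score | stock.code | stock.price
30 | Z3 | 6
6 | X1 | 9
4 | X2 | 6

== RESULT ==
stock.score | stock.code | stock.price
30 | Z3 | 6
6 | X1 | 9
4 | X2 | 6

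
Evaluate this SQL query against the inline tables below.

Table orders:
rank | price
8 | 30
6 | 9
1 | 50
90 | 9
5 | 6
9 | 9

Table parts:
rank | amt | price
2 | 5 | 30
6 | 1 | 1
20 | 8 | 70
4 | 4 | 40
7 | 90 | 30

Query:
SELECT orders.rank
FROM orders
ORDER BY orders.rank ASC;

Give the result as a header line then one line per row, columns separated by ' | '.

== RESULT ==
orders.rank
1
5
6
8
9
90

Derivation:
After SELECT (6 rows):
orders.rank
8
6
1
90
5
9
After ORDER BY (6 rows):
orders.rank
1
5
6
8
9
90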